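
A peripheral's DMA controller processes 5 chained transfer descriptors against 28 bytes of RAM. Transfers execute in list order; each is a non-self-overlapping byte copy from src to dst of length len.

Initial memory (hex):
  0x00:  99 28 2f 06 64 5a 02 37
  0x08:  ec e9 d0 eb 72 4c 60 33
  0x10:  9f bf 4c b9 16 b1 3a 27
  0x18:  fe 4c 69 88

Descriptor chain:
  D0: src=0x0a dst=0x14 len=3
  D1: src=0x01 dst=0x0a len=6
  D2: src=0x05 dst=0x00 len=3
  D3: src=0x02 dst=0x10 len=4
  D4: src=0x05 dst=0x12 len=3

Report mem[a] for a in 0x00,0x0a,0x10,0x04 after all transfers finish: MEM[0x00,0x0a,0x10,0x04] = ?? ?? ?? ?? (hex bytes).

[0] 0x0a->0x14 len=3 : d0 eb 72
[1] 0x01->0x0a len=6 : 28 2f 06 64 5a 02
[2] 0x05->0x00 len=3 : 5a 02 37
[3] 0x02->0x10 len=4 : 37 06 64 5a
[4] 0x05->0x12 len=3 : 5a 02 37
query mem[0x00]=0x5a, mem[0x0a]=0x28, mem[0x10]=0x37, mem[0x04]=0x64

MEM[0x00,0x0a,0x10,0x04] = 5a 28 37 64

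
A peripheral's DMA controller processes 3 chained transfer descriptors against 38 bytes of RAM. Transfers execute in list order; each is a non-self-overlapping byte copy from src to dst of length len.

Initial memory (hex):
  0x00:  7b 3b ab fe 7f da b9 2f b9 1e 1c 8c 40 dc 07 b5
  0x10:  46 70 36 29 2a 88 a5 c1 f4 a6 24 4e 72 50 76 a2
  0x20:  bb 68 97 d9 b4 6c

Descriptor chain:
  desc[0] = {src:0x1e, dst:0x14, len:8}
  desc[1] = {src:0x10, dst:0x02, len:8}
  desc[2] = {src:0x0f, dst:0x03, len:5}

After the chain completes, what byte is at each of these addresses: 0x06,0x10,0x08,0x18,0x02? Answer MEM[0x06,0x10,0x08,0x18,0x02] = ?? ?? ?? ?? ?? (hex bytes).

MEM[0x06,0x10,0x08,0x18,0x02] = 36 46 bb 97 46

[0] 0x1e->0x14 len=8 : 76 a2 bb 68 97 d9 b4 6c
[1] 0x10->0x02 len=8 : 46 70 36 29 76 a2 bb 68
[2] 0x0f->0x03 len=5 : b5 46 70 36 29
query mem[0x06]=0x36, mem[0x10]=0x46, mem[0x08]=0xbb, mem[0x18]=0x97, mem[0x02]=0x46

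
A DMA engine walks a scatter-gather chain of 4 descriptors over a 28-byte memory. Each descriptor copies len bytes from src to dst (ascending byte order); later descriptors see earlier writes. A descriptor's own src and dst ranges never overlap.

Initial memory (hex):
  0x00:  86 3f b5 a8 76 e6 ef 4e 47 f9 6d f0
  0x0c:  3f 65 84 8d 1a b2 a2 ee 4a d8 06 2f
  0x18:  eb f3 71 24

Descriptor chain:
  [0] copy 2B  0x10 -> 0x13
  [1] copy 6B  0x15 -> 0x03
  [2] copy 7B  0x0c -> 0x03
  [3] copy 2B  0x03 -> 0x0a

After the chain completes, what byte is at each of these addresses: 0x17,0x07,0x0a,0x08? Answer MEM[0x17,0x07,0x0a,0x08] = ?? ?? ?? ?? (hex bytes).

MEM[0x17,0x07,0x0a,0x08] = 2f 1a 3f b2

[0] 0x10->0x13 len=2 : 1a b2
[1] 0x15->0x03 len=6 : d8 06 2f eb f3 71
[2] 0x0c->0x03 len=7 : 3f 65 84 8d 1a b2 a2
[3] 0x03->0x0a len=2 : 3f 65
query mem[0x17]=0x2f, mem[0x07]=0x1a, mem[0x0a]=0x3f, mem[0x08]=0xb2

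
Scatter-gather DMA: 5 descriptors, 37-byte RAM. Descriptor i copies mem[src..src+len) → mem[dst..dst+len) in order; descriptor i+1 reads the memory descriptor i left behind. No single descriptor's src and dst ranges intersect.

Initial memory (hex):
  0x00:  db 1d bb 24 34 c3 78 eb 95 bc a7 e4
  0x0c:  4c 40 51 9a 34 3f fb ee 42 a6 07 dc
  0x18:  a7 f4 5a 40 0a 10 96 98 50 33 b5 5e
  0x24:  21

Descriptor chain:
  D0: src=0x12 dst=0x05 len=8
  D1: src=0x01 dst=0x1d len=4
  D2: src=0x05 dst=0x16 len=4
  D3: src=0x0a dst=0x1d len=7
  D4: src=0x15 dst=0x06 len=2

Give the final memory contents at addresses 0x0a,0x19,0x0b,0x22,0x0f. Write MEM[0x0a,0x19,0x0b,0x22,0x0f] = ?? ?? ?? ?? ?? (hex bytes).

MEM[0x0a,0x19,0x0b,0x22,0x0f] = dc a6 a7 9a 9a

#0 dst[0x05+8] := {0xfb,0xee,0x42,0xa6,0x07,0xdc,0xa7,0xf4}
#1 dst[0x1d+4] := {0x1d,0xbb,0x24,0x34}
#2 dst[0x16+4] := {0xfb,0xee,0x42,0xa6}
#3 dst[0x1d+7] := {0xdc,0xa7,0xf4,0x40,0x51,0x9a,0x34}
#4 dst[0x06+2] := {0xa6,0xfb}
query mem[0x0a]=0xdc, mem[0x19]=0xa6, mem[0x0b]=0xa7, mem[0x22]=0x9a, mem[0x0f]=0x9a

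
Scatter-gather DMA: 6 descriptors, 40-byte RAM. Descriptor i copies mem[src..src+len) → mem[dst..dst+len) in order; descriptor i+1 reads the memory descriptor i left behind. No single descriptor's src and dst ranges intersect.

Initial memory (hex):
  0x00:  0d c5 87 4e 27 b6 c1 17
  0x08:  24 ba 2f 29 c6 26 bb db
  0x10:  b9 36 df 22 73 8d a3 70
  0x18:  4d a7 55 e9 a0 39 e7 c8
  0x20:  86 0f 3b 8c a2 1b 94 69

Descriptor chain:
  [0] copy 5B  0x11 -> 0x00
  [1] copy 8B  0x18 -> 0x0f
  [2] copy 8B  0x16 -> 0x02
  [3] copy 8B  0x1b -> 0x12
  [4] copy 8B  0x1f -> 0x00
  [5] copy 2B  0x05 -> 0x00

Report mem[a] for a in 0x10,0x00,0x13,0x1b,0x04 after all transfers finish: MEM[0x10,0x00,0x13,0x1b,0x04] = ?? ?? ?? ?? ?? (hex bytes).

  after D0: wrote 5B at 0x00 = 36df22738d
  after D1: wrote 8B at 0x0f = 4da755e9a039e7c8
  after D2: wrote 8B at 0x02 = c8704da755e9a039
  after D3: wrote 8B at 0x12 = e9a039e7c8860f3b
  after D4: wrote 8B at 0x00 = c8860f3b8ca21b94
  after D5: wrote 2B at 0x00 = a21b
query mem[0x10]=0xa7, mem[0x00]=0xa2, mem[0x13]=0xa0, mem[0x1b]=0xe9, mem[0x04]=0x8c

MEM[0x10,0x00,0x13,0x1b,0x04] = a7 a2 a0 e9 8c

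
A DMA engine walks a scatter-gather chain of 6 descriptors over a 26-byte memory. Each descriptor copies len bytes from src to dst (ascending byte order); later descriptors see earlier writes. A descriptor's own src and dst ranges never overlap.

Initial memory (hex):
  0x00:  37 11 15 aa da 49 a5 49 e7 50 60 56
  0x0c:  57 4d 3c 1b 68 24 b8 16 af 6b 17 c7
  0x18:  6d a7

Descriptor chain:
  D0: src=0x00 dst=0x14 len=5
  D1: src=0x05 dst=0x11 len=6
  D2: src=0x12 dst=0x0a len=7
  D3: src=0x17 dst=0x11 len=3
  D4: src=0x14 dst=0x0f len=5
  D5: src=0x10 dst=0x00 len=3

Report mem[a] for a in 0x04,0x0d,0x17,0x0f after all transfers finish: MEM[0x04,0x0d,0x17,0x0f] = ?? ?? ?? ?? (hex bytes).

#0 dst[0x14+5] := {0x37,0x11,0x15,0xaa,0xda}
#1 dst[0x11+6] := {0x49,0xa5,0x49,0xe7,0x50,0x60}
#2 dst[0x0a+7] := {0xa5,0x49,0xe7,0x50,0x60,0xaa,0xda}
#3 dst[0x11+3] := {0xaa,0xda,0xa7}
#4 dst[0x0f+5] := {0xe7,0x50,0x60,0xaa,0xda}
#5 dst[0x00+3] := {0x50,0x60,0xaa}
query mem[0x04]=0xda, mem[0x0d]=0x50, mem[0x17]=0xaa, mem[0x0f]=0xe7

MEM[0x04,0x0d,0x17,0x0f] = da 50 aa e7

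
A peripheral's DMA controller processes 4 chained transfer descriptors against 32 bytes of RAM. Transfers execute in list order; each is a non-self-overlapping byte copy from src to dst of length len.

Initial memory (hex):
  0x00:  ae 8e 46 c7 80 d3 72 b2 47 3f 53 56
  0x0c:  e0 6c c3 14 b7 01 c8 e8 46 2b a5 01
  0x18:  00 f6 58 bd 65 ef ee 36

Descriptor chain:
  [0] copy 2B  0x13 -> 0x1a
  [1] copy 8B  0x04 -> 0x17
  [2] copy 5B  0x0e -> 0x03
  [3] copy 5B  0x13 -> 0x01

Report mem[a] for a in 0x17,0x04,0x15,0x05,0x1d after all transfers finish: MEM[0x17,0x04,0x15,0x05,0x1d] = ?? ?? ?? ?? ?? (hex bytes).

MEM[0x17,0x04,0x15,0x05,0x1d] = 80 a5 2b 80 53

  after D0: wrote 2B at 0x1a = e846
  after D1: wrote 8B at 0x17 = 80d372b2473f5356
  after D2: wrote 5B at 0x03 = c314b701c8
  after D3: wrote 5B at 0x01 = e8462ba580
query mem[0x17]=0x80, mem[0x04]=0xa5, mem[0x15]=0x2b, mem[0x05]=0x80, mem[0x1d]=0x53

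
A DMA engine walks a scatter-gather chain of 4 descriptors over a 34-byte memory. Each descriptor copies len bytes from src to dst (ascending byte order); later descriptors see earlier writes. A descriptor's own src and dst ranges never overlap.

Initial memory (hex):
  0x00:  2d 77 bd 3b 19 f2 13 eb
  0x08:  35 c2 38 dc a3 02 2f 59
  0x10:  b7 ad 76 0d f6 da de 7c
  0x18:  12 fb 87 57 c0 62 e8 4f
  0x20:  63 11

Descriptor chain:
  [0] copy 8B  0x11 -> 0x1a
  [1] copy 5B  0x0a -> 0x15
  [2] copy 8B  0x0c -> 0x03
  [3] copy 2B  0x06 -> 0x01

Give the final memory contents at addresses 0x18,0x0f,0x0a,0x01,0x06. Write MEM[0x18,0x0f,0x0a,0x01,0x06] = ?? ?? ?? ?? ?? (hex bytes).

[0] 0x11->0x1a len=8 : ad 76 0d f6 da de 7c 12
[1] 0x0a->0x15 len=5 : 38 dc a3 02 2f
[2] 0x0c->0x03 len=8 : a3 02 2f 59 b7 ad 76 0d
[3] 0x06->0x01 len=2 : 59 b7
query mem[0x18]=0x02, mem[0x0f]=0x59, mem[0x0a]=0x0d, mem[0x01]=0x59, mem[0x06]=0x59

MEM[0x18,0x0f,0x0a,0x01,0x06] = 02 59 0d 59 59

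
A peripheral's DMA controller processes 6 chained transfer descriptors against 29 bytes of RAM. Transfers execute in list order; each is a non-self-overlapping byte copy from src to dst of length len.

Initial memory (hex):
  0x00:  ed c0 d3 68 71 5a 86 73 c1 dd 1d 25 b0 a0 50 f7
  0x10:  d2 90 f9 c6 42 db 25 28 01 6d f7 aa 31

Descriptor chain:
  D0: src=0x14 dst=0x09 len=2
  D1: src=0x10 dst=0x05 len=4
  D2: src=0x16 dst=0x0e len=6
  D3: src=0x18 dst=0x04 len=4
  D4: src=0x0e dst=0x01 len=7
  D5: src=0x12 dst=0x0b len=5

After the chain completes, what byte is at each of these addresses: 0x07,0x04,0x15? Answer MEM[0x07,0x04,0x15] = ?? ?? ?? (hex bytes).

MEM[0x07,0x04,0x15] = 42 6d db

D0: mem[0x09..0x0a] <- [42 db]
D1: mem[0x05..0x08] <- [d2 90 f9 c6]
D2: mem[0x0e..0x13] <- [25 28 01 6d f7 aa]
D3: mem[0x04..0x07] <- [01 6d f7 aa]
D4: mem[0x01..0x07] <- [25 28 01 6d f7 aa 42]
D5: mem[0x0b..0x0f] <- [f7 aa 42 db 25]
query mem[0x07]=0x42, mem[0x04]=0x6d, mem[0x15]=0xdb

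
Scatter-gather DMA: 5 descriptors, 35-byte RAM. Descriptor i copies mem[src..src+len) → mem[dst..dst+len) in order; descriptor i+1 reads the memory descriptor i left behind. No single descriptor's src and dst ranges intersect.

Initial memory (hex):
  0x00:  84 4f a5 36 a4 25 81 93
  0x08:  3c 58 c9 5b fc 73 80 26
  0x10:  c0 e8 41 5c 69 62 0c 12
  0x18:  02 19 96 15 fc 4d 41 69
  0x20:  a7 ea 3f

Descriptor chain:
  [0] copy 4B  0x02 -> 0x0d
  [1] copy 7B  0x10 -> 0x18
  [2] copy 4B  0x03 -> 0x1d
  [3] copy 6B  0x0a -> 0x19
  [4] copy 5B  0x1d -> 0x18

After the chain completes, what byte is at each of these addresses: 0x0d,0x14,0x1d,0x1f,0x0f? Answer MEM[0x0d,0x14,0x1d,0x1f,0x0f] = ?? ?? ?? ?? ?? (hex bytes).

[0] 0x02->0x0d len=4 : a5 36 a4 25
[1] 0x10->0x18 len=7 : 25 e8 41 5c 69 62 0c
[2] 0x03->0x1d len=4 : 36 a4 25 81
[3] 0x0a->0x19 len=6 : c9 5b fc a5 36 a4
[4] 0x1d->0x18 len=5 : 36 a4 25 81 ea
query mem[0x0d]=0xa5, mem[0x14]=0x69, mem[0x1d]=0x36, mem[0x1f]=0x25, mem[0x0f]=0xa4

MEM[0x0d,0x14,0x1d,0x1f,0x0f] = a5 69 36 25 a4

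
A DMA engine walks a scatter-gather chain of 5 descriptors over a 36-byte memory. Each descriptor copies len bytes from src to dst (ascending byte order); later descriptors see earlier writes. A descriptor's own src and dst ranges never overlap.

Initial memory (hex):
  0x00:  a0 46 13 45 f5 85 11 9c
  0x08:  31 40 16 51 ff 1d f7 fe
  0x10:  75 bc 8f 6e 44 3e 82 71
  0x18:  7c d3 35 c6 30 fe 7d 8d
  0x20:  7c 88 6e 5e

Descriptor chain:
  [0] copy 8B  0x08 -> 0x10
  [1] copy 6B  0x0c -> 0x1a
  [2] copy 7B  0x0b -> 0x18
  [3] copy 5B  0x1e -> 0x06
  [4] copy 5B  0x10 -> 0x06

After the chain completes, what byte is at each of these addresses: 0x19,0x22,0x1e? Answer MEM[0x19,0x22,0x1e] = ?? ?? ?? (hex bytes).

  after D0: wrote 8B at 0x10 = 31401651ff1df7fe
  after D1: wrote 6B at 0x1a = ff1df7fe3140
  after D2: wrote 7B at 0x18 = 51ff1df7fe3140
  after D3: wrote 5B at 0x06 = 40407c886e
  after D4: wrote 5B at 0x06 = 31401651ff
query mem[0x19]=0xff, mem[0x22]=0x6e, mem[0x1e]=0x40

MEM[0x19,0x22,0x1e] = ff 6e 40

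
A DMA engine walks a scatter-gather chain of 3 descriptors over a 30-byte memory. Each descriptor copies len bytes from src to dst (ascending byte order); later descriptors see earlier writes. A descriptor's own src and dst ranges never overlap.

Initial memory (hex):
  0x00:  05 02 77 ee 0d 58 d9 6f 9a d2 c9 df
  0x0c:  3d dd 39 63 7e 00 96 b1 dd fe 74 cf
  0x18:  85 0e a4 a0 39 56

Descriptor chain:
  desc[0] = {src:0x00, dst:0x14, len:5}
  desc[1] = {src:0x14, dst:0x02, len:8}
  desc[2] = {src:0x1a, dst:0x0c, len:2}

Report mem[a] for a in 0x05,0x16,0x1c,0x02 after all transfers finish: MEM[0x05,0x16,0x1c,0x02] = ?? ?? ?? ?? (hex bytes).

#0 dst[0x14+5] := {0x05,0x02,0x77,0xee,0x0d}
#1 dst[0x02+8] := {0x05,0x02,0x77,0xee,0x0d,0x0e,0xa4,0xa0}
#2 dst[0x0c+2] := {0xa4,0xa0}
query mem[0x05]=0xee, mem[0x16]=0x77, mem[0x1c]=0x39, mem[0x02]=0x05

MEM[0x05,0x16,0x1c,0x02] = ee 77 39 05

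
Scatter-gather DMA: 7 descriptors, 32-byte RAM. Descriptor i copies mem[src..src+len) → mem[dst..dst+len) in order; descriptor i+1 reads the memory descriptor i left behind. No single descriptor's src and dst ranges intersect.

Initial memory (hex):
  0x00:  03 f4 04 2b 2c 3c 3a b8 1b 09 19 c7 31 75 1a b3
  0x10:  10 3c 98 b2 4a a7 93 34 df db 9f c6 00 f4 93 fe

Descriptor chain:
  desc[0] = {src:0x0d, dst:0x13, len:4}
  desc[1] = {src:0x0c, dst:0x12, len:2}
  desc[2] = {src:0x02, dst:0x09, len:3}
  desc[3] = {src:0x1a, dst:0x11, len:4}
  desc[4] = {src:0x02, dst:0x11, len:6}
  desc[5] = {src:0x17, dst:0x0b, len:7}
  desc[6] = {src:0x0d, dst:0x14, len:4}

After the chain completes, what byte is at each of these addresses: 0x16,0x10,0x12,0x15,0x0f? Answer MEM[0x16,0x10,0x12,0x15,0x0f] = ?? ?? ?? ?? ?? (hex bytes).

#0 dst[0x13+4] := {0x75,0x1a,0xb3,0x10}
#1 dst[0x12+2] := {0x31,0x75}
#2 dst[0x09+3] := {0x04,0x2b,0x2c}
#3 dst[0x11+4] := {0x9f,0xc6,0x00,0xf4}
#4 dst[0x11+6] := {0x04,0x2b,0x2c,0x3c,0x3a,0xb8}
#5 dst[0x0b+7] := {0x34,0xdf,0xdb,0x9f,0xc6,0x00,0xf4}
#6 dst[0x14+4] := {0xdb,0x9f,0xc6,0x00}
query mem[0x16]=0xc6, mem[0x10]=0x00, mem[0x12]=0x2b, mem[0x15]=0x9f, mem[0x0f]=0xc6

MEM[0x16,0x10,0x12,0x15,0x0f] = c6 00 2b 9f c6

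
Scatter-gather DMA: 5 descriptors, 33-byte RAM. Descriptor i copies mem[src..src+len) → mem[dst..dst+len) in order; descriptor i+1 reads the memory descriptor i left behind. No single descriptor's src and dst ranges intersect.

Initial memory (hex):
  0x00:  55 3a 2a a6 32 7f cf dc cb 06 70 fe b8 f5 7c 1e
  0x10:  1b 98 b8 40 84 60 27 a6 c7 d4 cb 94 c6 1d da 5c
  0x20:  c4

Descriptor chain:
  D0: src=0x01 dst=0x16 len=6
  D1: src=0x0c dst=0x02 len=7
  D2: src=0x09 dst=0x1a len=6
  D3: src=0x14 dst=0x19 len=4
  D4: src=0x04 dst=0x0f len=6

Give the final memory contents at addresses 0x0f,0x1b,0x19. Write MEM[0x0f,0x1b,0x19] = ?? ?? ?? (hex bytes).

MEM[0x0f,0x1b,0x19] = 7c 3a 84

#0 dst[0x16+6] := {0x3a,0x2a,0xa6,0x32,0x7f,0xcf}
#1 dst[0x02+7] := {0xb8,0xf5,0x7c,0x1e,0x1b,0x98,0xb8}
#2 dst[0x1a+6] := {0x06,0x70,0xfe,0xb8,0xf5,0x7c}
#3 dst[0x19+4] := {0x84,0x60,0x3a,0x2a}
#4 dst[0x0f+6] := {0x7c,0x1e,0x1b,0x98,0xb8,0x06}
query mem[0x0f]=0x7c, mem[0x1b]=0x3a, mem[0x19]=0x84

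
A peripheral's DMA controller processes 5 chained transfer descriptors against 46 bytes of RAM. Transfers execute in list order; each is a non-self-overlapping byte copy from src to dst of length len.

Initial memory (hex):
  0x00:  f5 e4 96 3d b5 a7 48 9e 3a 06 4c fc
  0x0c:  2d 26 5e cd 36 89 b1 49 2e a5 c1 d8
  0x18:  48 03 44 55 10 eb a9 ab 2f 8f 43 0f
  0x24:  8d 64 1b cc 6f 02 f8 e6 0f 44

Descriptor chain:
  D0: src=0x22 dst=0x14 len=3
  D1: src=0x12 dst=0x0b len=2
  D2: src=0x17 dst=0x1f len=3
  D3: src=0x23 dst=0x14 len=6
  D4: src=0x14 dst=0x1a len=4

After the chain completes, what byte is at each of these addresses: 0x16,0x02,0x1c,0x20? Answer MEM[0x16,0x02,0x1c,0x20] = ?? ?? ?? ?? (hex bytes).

MEM[0x16,0x02,0x1c,0x20] = 64 96 64 48

#0 dst[0x14+3] := {0x43,0x0f,0x8d}
#1 dst[0x0b+2] := {0xb1,0x49}
#2 dst[0x1f+3] := {0xd8,0x48,0x03}
#3 dst[0x14+6] := {0x0f,0x8d,0x64,0x1b,0xcc,0x6f}
#4 dst[0x1a+4] := {0x0f,0x8d,0x64,0x1b}
query mem[0x16]=0x64, mem[0x02]=0x96, mem[0x1c]=0x64, mem[0x20]=0x48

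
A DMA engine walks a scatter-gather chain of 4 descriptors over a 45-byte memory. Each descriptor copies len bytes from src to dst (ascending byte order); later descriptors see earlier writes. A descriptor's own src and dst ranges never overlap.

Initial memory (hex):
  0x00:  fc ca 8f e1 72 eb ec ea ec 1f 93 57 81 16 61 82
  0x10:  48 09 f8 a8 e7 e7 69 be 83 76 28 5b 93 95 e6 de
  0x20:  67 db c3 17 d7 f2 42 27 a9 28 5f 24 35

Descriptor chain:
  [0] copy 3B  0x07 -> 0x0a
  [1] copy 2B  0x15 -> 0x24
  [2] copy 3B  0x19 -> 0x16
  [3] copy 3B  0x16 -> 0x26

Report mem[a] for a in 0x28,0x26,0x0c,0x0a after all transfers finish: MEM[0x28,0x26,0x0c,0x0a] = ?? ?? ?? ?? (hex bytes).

MEM[0x28,0x26,0x0c,0x0a] = 5b 76 1f ea

  after D0: wrote 3B at 0x0a = eaec1f
  after D1: wrote 2B at 0x24 = e769
  after D2: wrote 3B at 0x16 = 76285b
  after D3: wrote 3B at 0x26 = 76285b
query mem[0x28]=0x5b, mem[0x26]=0x76, mem[0x0c]=0x1f, mem[0x0a]=0xea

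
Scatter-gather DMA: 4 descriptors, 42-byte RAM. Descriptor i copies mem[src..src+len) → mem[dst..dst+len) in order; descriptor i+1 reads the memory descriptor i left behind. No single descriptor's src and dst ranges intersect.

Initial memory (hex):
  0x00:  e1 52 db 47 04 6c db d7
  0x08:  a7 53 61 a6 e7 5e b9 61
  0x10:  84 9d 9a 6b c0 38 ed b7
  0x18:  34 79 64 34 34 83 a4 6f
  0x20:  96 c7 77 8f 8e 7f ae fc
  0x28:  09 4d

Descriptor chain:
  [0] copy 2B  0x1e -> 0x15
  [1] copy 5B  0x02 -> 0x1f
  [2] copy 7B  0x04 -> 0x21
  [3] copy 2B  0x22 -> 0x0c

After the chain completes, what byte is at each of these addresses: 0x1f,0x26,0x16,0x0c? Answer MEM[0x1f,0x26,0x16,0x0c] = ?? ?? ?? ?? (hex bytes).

MEM[0x1f,0x26,0x16,0x0c] = db 53 6f 6c

  after D0: wrote 2B at 0x15 = a46f
  after D1: wrote 5B at 0x1f = db47046cdb
  after D2: wrote 7B at 0x21 = 046cdbd7a75361
  after D3: wrote 2B at 0x0c = 6cdb
query mem[0x1f]=0xdb, mem[0x26]=0x53, mem[0x16]=0x6f, mem[0x0c]=0x6c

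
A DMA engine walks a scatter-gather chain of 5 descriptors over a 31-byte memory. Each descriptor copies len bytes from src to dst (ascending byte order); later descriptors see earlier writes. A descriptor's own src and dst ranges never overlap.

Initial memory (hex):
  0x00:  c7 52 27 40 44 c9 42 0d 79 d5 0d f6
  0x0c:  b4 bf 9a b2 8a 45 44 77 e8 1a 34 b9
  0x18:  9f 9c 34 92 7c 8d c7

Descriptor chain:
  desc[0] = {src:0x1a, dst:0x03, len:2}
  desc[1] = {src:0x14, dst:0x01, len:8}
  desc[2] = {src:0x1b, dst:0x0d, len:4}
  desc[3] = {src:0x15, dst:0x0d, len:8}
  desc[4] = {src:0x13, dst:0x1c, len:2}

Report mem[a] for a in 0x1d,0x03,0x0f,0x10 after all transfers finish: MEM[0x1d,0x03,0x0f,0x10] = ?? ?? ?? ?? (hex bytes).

MEM[0x1d,0x03,0x0f,0x10] = 7c 34 b9 9f

D0: mem[0x03..0x04] <- [34 92]
D1: mem[0x01..0x08] <- [e8 1a 34 b9 9f 9c 34 92]
D2: mem[0x0d..0x10] <- [92 7c 8d c7]
D3: mem[0x0d..0x14] <- [1a 34 b9 9f 9c 34 92 7c]
D4: mem[0x1c..0x1d] <- [92 7c]
query mem[0x1d]=0x7c, mem[0x03]=0x34, mem[0x0f]=0xb9, mem[0x10]=0x9f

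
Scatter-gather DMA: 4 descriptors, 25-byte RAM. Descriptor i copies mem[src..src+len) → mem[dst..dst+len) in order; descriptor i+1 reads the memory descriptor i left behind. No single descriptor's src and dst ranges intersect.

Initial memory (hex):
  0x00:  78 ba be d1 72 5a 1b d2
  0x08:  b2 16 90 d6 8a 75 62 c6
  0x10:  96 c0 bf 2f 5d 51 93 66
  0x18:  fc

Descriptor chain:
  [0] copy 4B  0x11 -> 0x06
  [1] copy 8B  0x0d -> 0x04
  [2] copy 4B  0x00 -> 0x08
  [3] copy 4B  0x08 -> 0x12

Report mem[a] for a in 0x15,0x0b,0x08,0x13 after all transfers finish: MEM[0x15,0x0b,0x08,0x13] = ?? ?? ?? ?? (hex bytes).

MEM[0x15,0x0b,0x08,0x13] = d1 d1 78 ba

[0] 0x11->0x06 len=4 : c0 bf 2f 5d
[1] 0x0d->0x04 len=8 : 75 62 c6 96 c0 bf 2f 5d
[2] 0x00->0x08 len=4 : 78 ba be d1
[3] 0x08->0x12 len=4 : 78 ba be d1
query mem[0x15]=0xd1, mem[0x0b]=0xd1, mem[0x08]=0x78, mem[0x13]=0xba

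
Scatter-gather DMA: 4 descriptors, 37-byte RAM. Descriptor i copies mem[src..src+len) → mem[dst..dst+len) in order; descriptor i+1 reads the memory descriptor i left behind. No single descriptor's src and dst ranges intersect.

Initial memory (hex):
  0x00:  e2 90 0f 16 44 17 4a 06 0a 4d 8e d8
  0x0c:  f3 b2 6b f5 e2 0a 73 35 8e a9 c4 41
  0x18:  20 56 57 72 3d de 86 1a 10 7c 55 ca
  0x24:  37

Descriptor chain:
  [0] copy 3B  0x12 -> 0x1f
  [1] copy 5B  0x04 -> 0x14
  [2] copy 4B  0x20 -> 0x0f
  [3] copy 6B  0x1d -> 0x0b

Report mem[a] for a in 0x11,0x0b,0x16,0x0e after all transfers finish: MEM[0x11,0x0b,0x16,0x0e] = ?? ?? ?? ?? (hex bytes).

MEM[0x11,0x0b,0x16,0x0e] = 55 de 4a 35

[0] 0x12->0x1f len=3 : 73 35 8e
[1] 0x04->0x14 len=5 : 44 17 4a 06 0a
[2] 0x20->0x0f len=4 : 35 8e 55 ca
[3] 0x1d->0x0b len=6 : de 86 73 35 8e 55
query mem[0x11]=0x55, mem[0x0b]=0xde, mem[0x16]=0x4a, mem[0x0e]=0x35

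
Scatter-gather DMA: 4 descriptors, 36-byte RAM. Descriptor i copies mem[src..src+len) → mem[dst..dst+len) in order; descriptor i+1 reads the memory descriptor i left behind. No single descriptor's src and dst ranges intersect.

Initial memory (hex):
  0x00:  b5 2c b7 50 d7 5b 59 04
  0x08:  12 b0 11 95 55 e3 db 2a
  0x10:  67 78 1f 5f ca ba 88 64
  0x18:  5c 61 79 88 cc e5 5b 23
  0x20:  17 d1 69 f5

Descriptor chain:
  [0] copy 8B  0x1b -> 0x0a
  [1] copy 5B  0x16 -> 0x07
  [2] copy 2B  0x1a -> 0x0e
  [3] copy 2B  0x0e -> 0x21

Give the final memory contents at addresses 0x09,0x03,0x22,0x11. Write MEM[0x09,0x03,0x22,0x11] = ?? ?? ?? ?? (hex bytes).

  after D0: wrote 8B at 0x0a = 88cce55b2317d169
  after D1: wrote 5B at 0x07 = 88645c6179
  after D2: wrote 2B at 0x0e = 7988
  after D3: wrote 2B at 0x21 = 7988
query mem[0x09]=0x5c, mem[0x03]=0x50, mem[0x22]=0x88, mem[0x11]=0x69

MEM[0x09,0x03,0x22,0x11] = 5c 50 88 69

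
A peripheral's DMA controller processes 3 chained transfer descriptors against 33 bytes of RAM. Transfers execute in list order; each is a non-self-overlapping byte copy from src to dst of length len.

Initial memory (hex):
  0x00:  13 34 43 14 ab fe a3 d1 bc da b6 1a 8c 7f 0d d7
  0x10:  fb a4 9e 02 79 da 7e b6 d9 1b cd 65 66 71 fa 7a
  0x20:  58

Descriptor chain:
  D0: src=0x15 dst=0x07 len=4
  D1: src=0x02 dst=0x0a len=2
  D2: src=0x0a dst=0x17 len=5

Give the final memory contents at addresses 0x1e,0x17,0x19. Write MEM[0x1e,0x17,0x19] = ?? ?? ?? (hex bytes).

  after D0: wrote 4B at 0x07 = da7eb6d9
  after D1: wrote 2B at 0x0a = 4314
  after D2: wrote 5B at 0x17 = 43148c7f0d
query mem[0x1e]=0xfa, mem[0x17]=0x43, mem[0x19]=0x8c

MEM[0x1e,0x17,0x19] = fa 43 8c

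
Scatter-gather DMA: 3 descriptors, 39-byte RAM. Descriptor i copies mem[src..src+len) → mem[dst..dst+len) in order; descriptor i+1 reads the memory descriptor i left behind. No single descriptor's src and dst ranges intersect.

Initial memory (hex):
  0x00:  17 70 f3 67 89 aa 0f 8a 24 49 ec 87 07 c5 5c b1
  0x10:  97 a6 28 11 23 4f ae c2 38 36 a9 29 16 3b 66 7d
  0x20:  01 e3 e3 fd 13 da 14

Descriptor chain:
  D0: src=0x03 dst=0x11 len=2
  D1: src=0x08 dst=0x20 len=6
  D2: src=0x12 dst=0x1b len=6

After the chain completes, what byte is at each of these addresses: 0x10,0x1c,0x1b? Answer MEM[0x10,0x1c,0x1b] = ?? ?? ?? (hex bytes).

MEM[0x10,0x1c,0x1b] = 97 11 89

#0 dst[0x11+2] := {0x67,0x89}
#1 dst[0x20+6] := {0x24,0x49,0xec,0x87,0x07,0xc5}
#2 dst[0x1b+6] := {0x89,0x11,0x23,0x4f,0xae,0xc2}
query mem[0x10]=0x97, mem[0x1c]=0x11, mem[0x1b]=0x89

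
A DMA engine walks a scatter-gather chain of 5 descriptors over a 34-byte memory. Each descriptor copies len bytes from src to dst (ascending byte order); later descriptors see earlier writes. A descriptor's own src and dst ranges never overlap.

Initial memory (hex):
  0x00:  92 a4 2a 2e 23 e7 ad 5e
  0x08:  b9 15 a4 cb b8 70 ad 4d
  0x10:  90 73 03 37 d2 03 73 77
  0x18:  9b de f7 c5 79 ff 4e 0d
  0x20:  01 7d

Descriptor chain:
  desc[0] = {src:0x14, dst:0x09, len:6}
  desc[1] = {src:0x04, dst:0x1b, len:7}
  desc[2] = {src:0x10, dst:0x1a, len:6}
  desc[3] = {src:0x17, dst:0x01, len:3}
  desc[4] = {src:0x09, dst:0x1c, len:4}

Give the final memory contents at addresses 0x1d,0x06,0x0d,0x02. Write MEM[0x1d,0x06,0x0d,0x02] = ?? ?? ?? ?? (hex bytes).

MEM[0x1d,0x06,0x0d,0x02] = 03 ad 9b 9b

[0] 0x14->0x09 len=6 : d2 03 73 77 9b de
[1] 0x04->0x1b len=7 : 23 e7 ad 5e b9 d2 03
[2] 0x10->0x1a len=6 : 90 73 03 37 d2 03
[3] 0x17->0x01 len=3 : 77 9b de
[4] 0x09->0x1c len=4 : d2 03 73 77
query mem[0x1d]=0x03, mem[0x06]=0xad, mem[0x0d]=0x9b, mem[0x02]=0x9b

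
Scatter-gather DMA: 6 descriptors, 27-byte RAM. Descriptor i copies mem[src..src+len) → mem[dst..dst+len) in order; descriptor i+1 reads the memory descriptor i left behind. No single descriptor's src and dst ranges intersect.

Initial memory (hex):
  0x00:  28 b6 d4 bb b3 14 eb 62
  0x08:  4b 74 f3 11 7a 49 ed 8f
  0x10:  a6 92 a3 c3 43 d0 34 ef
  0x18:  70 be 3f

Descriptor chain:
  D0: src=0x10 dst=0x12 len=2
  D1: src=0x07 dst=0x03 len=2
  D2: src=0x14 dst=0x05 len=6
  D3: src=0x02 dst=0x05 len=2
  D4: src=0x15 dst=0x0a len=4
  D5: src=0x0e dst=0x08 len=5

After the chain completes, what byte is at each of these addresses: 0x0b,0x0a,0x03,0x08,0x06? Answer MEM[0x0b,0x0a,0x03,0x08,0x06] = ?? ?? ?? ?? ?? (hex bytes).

MEM[0x0b,0x0a,0x03,0x08,0x06] = 92 a6 62 ed 62

  after D0: wrote 2B at 0x12 = a692
  after D1: wrote 2B at 0x03 = 624b
  after D2: wrote 6B at 0x05 = 43d034ef70be
  after D3: wrote 2B at 0x05 = d462
  after D4: wrote 4B at 0x0a = d034ef70
  after D5: wrote 5B at 0x08 = ed8fa692a6
query mem[0x0b]=0x92, mem[0x0a]=0xa6, mem[0x03]=0x62, mem[0x08]=0xed, mem[0x06]=0x62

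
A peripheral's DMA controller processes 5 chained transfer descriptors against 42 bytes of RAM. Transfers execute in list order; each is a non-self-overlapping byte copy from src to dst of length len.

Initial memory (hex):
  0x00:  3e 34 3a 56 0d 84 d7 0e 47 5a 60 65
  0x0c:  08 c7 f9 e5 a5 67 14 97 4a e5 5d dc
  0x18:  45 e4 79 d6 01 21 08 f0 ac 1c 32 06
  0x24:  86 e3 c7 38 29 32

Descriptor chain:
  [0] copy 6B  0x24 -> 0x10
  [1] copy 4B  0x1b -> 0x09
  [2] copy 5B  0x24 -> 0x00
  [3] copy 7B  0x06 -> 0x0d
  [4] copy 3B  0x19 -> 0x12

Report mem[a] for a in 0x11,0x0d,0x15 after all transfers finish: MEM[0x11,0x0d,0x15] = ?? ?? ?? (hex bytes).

  after D0: wrote 6B at 0x10 = 86e3c7382932
  after D1: wrote 4B at 0x09 = d6012108
  after D2: wrote 5B at 0x00 = 86e3c73829
  after D3: wrote 7B at 0x0d = d70e47d6012108
  after D4: wrote 3B at 0x12 = e479d6
query mem[0x11]=0x01, mem[0x0d]=0xd7, mem[0x15]=0x32

MEM[0x11,0x0d,0x15] = 01 d7 32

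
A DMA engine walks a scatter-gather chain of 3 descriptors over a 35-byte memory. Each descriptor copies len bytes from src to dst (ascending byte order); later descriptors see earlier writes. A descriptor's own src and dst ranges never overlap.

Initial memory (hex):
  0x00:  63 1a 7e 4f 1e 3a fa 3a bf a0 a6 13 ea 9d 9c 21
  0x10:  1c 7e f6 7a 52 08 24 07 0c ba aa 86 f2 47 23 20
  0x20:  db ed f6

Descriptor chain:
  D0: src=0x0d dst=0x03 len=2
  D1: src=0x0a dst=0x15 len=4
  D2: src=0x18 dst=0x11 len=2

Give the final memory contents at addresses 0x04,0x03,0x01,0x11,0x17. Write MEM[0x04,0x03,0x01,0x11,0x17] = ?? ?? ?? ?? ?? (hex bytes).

MEM[0x04,0x03,0x01,0x11,0x17] = 9c 9d 1a 9d ea

[0] 0x0d->0x03 len=2 : 9d 9c
[1] 0x0a->0x15 len=4 : a6 13 ea 9d
[2] 0x18->0x11 len=2 : 9d ba
query mem[0x04]=0x9c, mem[0x03]=0x9d, mem[0x01]=0x1a, mem[0x11]=0x9d, mem[0x17]=0xea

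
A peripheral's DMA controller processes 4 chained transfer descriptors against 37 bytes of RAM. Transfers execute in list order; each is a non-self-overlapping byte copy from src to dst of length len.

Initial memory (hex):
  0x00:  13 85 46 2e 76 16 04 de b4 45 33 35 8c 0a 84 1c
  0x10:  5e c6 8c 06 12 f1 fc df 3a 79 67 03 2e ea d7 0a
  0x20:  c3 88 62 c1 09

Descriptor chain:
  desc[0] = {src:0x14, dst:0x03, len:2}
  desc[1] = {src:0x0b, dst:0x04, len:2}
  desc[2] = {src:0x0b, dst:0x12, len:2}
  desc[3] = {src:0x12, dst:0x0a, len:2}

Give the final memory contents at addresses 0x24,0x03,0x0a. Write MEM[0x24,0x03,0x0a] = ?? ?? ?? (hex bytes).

D0: mem[0x03..0x04] <- [12 f1]
D1: mem[0x04..0x05] <- [35 8c]
D2: mem[0x12..0x13] <- [35 8c]
D3: mem[0x0a..0x0b] <- [35 8c]
query mem[0x24]=0x09, mem[0x03]=0x12, mem[0x0a]=0x35

MEM[0x24,0x03,0x0a] = 09 12 35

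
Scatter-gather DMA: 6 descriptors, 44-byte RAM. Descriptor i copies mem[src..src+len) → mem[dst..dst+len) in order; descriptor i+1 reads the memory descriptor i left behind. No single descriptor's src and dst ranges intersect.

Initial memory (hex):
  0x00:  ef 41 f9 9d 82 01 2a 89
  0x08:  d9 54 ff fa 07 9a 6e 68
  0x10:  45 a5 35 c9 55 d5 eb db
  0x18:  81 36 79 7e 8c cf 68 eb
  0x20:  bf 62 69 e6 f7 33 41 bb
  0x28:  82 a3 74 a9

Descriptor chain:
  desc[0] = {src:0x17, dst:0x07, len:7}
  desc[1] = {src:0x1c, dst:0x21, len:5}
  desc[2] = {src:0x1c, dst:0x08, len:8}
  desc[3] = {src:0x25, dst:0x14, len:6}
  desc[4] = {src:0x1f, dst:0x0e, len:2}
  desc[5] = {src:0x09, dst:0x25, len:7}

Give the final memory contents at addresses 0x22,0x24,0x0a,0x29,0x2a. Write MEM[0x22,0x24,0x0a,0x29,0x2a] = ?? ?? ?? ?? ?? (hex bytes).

D0: mem[0x07..0x0d] <- [db 81 36 79 7e 8c cf]
D1: mem[0x21..0x25] <- [8c cf 68 eb bf]
D2: mem[0x08..0x0f] <- [8c cf 68 eb bf 8c cf 68]
D3: mem[0x14..0x19] <- [bf 41 bb 82 a3 74]
D4: mem[0x0e..0x0f] <- [eb bf]
D5: mem[0x25..0x2b] <- [cf 68 eb bf 8c eb bf]
query mem[0x22]=0xcf, mem[0x24]=0xeb, mem[0x0a]=0x68, mem[0x29]=0x8c, mem[0x2a]=0xeb

MEM[0x22,0x24,0x0a,0x29,0x2a] = cf eb 68 8c eb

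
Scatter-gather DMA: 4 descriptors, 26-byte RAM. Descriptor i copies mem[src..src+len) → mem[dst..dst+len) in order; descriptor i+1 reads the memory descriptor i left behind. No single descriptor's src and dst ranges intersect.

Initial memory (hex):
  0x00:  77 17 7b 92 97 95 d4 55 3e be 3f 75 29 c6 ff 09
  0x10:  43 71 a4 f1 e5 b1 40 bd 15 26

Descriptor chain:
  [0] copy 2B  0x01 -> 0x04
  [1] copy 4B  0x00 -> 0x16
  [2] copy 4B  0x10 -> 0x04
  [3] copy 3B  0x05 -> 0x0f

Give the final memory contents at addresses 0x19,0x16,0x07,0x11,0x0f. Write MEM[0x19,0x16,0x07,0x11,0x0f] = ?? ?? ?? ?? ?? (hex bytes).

  after D0: wrote 2B at 0x04 = 177b
  after D1: wrote 4B at 0x16 = 77177b92
  after D2: wrote 4B at 0x04 = 4371a4f1
  after D3: wrote 3B at 0x0f = 71a4f1
query mem[0x19]=0x92, mem[0x16]=0x77, mem[0x07]=0xf1, mem[0x11]=0xf1, mem[0x0f]=0x71

MEM[0x19,0x16,0x07,0x11,0x0f] = 92 77 f1 f1 71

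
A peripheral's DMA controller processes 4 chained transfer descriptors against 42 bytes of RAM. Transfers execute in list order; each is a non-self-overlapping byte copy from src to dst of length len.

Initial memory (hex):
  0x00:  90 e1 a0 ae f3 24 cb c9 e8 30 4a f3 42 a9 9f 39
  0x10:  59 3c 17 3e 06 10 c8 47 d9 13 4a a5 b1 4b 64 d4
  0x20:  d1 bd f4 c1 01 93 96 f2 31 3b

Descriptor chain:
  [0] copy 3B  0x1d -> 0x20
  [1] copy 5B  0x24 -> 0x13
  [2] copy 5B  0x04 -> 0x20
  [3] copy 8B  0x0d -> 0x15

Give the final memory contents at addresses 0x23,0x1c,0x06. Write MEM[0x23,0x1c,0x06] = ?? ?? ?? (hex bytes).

MEM[0x23,0x1c,0x06] = c9 93 cb

[0] 0x1d->0x20 len=3 : 4b 64 d4
[1] 0x24->0x13 len=5 : 01 93 96 f2 31
[2] 0x04->0x20 len=5 : f3 24 cb c9 e8
[3] 0x0d->0x15 len=8 : a9 9f 39 59 3c 17 01 93
query mem[0x23]=0xc9, mem[0x1c]=0x93, mem[0x06]=0xcb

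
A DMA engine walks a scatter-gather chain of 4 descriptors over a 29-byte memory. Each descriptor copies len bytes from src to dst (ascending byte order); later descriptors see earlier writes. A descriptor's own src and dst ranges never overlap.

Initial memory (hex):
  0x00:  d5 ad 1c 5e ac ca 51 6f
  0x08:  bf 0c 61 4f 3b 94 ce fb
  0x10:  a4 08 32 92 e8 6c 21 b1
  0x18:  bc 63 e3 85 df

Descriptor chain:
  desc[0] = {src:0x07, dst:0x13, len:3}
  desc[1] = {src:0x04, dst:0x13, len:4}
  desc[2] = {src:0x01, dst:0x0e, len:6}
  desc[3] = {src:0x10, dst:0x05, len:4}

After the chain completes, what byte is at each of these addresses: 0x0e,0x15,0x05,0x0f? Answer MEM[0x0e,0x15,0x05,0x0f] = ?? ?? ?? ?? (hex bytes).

D0: mem[0x13..0x15] <- [6f bf 0c]
D1: mem[0x13..0x16] <- [ac ca 51 6f]
D2: mem[0x0e..0x13] <- [ad 1c 5e ac ca 51]
D3: mem[0x05..0x08] <- [5e ac ca 51]
query mem[0x0e]=0xad, mem[0x15]=0x51, mem[0x05]=0x5e, mem[0x0f]=0x1c

MEM[0x0e,0x15,0x05,0x0f] = ad 51 5e 1c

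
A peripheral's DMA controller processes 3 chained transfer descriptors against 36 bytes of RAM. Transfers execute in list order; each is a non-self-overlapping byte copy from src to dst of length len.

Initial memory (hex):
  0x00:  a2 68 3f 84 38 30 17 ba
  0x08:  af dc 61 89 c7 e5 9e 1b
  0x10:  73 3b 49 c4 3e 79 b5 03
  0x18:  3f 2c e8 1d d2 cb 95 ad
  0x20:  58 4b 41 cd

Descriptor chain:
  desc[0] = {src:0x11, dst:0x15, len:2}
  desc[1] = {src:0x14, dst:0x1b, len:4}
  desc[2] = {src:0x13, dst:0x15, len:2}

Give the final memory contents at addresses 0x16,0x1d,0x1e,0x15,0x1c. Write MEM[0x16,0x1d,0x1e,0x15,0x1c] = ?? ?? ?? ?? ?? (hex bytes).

MEM[0x16,0x1d,0x1e,0x15,0x1c] = 3e 49 03 c4 3b

[0] 0x11->0x15 len=2 : 3b 49
[1] 0x14->0x1b len=4 : 3e 3b 49 03
[2] 0x13->0x15 len=2 : c4 3e
query mem[0x16]=0x3e, mem[0x1d]=0x49, mem[0x1e]=0x03, mem[0x15]=0xc4, mem[0x1c]=0x3b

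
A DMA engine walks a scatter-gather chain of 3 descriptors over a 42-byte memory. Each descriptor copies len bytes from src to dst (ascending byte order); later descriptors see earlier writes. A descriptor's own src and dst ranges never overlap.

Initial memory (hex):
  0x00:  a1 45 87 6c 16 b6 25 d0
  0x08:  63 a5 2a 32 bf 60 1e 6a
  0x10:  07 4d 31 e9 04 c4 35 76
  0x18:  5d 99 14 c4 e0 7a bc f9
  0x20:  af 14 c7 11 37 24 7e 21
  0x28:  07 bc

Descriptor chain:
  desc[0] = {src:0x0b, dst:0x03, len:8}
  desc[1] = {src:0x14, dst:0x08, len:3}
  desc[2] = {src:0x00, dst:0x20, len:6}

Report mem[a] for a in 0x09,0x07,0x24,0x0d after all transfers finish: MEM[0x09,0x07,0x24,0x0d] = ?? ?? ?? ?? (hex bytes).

MEM[0x09,0x07,0x24,0x0d] = c4 6a bf 60

D0: mem[0x03..0x0a] <- [32 bf 60 1e 6a 07 4d 31]
D1: mem[0x08..0x0a] <- [04 c4 35]
D2: mem[0x20..0x25] <- [a1 45 87 32 bf 60]
query mem[0x09]=0xc4, mem[0x07]=0x6a, mem[0x24]=0xbf, mem[0x0d]=0x60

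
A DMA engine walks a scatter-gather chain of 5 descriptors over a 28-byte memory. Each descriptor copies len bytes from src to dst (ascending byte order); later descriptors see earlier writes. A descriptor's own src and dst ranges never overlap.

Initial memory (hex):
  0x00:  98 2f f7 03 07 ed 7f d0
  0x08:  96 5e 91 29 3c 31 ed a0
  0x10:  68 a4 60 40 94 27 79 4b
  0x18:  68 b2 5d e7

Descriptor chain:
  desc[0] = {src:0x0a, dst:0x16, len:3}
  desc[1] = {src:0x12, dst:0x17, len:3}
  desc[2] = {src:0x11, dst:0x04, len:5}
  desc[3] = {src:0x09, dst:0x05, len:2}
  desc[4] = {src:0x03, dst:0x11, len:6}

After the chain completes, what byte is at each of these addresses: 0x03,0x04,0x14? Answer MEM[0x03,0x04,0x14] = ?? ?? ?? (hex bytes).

MEM[0x03,0x04,0x14] = 03 a4 91

D0: mem[0x16..0x18] <- [91 29 3c]
D1: mem[0x17..0x19] <- [60 40 94]
D2: mem[0x04..0x08] <- [a4 60 40 94 27]
D3: mem[0x05..0x06] <- [5e 91]
D4: mem[0x11..0x16] <- [03 a4 5e 91 94 27]
query mem[0x03]=0x03, mem[0x04]=0xa4, mem[0x14]=0x91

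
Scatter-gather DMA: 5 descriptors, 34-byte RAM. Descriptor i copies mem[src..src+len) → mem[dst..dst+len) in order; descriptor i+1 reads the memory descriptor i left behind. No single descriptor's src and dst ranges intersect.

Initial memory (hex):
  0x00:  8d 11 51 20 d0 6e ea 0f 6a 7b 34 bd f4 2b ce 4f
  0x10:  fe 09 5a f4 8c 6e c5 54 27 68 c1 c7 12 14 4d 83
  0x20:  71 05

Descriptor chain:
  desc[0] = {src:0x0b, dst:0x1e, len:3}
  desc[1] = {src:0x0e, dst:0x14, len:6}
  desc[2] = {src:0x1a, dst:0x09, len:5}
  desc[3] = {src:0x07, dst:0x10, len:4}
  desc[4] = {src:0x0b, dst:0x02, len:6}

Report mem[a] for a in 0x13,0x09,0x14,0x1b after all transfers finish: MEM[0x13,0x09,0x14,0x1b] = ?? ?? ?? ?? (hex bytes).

[0] 0x0b->0x1e len=3 : bd f4 2b
[1] 0x0e->0x14 len=6 : ce 4f fe 09 5a f4
[2] 0x1a->0x09 len=5 : c1 c7 12 14 bd
[3] 0x07->0x10 len=4 : 0f 6a c1 c7
[4] 0x0b->0x02 len=6 : 12 14 bd ce 4f 0f
query mem[0x13]=0xc7, mem[0x09]=0xc1, mem[0x14]=0xce, mem[0x1b]=0xc7

MEM[0x13,0x09,0x14,0x1b] = c7 c1 ce c7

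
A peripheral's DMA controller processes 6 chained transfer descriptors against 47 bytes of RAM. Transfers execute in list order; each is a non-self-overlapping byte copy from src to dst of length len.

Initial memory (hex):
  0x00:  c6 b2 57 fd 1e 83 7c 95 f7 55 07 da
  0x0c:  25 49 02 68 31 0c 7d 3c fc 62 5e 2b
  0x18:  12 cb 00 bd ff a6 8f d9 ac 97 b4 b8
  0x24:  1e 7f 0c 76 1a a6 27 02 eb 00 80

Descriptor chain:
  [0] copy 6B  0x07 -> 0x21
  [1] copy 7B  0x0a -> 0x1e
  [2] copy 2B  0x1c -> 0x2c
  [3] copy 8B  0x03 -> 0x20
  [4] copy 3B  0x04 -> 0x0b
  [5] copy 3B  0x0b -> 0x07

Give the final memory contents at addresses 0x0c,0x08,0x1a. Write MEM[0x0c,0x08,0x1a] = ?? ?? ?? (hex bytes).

MEM[0x0c,0x08,0x1a] = 83 83 00

[0] 0x07->0x21 len=6 : 95 f7 55 07 da 25
[1] 0x0a->0x1e len=7 : 07 da 25 49 02 68 31
[2] 0x1c->0x2c len=2 : ff a6
[3] 0x03->0x20 len=8 : fd 1e 83 7c 95 f7 55 07
[4] 0x04->0x0b len=3 : 1e 83 7c
[5] 0x0b->0x07 len=3 : 1e 83 7c
query mem[0x0c]=0x83, mem[0x08]=0x83, mem[0x1a]=0x00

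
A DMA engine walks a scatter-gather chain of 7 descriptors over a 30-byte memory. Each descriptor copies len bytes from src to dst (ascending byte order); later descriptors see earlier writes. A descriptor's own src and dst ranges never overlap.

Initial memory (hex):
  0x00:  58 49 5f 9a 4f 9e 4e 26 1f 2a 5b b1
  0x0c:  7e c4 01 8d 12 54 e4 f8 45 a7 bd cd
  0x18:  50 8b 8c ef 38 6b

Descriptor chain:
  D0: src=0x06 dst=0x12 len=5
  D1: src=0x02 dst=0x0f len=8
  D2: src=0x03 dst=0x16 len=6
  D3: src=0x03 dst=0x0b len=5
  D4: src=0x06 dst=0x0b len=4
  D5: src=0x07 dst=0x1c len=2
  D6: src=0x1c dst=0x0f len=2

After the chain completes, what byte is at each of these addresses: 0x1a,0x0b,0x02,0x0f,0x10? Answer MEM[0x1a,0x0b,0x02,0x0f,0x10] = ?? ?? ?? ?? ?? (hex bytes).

MEM[0x1a,0x0b,0x02,0x0f,0x10] = 26 4e 5f 26 1f

D0: mem[0x12..0x16] <- [4e 26 1f 2a 5b]
D1: mem[0x0f..0x16] <- [5f 9a 4f 9e 4e 26 1f 2a]
D2: mem[0x16..0x1b] <- [9a 4f 9e 4e 26 1f]
D3: mem[0x0b..0x0f] <- [9a 4f 9e 4e 26]
D4: mem[0x0b..0x0e] <- [4e 26 1f 2a]
D5: mem[0x1c..0x1d] <- [26 1f]
D6: mem[0x0f..0x10] <- [26 1f]
query mem[0x1a]=0x26, mem[0x0b]=0x4e, mem[0x02]=0x5f, mem[0x0f]=0x26, mem[0x10]=0x1f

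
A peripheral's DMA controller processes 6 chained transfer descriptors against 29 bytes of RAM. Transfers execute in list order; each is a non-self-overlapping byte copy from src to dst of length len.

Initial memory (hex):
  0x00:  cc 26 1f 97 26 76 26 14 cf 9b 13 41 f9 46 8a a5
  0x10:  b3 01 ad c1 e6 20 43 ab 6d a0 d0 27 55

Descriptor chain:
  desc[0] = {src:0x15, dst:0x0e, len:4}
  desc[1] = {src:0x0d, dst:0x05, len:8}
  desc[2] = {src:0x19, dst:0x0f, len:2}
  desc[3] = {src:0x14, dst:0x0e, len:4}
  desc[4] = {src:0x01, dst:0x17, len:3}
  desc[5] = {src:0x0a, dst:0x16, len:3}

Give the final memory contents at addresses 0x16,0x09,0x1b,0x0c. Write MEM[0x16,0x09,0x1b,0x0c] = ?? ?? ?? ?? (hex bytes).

[0] 0x15->0x0e len=4 : 20 43 ab 6d
[1] 0x0d->0x05 len=8 : 46 20 43 ab 6d ad c1 e6
[2] 0x19->0x0f len=2 : a0 d0
[3] 0x14->0x0e len=4 : e6 20 43 ab
[4] 0x01->0x17 len=3 : 26 1f 97
[5] 0x0a->0x16 len=3 : ad c1 e6
query mem[0x16]=0xad, mem[0x09]=0x6d, mem[0x1b]=0x27, mem[0x0c]=0xe6

MEM[0x16,0x09,0x1b,0x0c] = ad 6d 27 e6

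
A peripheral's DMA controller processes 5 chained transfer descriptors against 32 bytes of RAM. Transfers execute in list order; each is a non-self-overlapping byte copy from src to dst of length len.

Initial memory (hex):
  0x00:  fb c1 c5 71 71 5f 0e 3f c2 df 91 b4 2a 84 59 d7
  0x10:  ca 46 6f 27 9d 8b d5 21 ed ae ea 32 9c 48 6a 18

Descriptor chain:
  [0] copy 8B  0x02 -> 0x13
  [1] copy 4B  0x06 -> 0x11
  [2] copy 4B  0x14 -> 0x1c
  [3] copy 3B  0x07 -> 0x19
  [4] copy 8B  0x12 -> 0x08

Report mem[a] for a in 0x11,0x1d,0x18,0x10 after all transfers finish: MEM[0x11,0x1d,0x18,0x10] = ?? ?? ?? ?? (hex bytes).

D0: mem[0x13..0x1a] <- [c5 71 71 5f 0e 3f c2 df]
D1: mem[0x11..0x14] <- [0e 3f c2 df]
D2: mem[0x1c..0x1f] <- [df 71 5f 0e]
D3: mem[0x19..0x1b] <- [3f c2 df]
D4: mem[0x08..0x0f] <- [3f c2 df 71 5f 0e 3f 3f]
query mem[0x11]=0x0e, mem[0x1d]=0x71, mem[0x18]=0x3f, mem[0x10]=0xca

MEM[0x11,0x1d,0x18,0x10] = 0e 71 3f ca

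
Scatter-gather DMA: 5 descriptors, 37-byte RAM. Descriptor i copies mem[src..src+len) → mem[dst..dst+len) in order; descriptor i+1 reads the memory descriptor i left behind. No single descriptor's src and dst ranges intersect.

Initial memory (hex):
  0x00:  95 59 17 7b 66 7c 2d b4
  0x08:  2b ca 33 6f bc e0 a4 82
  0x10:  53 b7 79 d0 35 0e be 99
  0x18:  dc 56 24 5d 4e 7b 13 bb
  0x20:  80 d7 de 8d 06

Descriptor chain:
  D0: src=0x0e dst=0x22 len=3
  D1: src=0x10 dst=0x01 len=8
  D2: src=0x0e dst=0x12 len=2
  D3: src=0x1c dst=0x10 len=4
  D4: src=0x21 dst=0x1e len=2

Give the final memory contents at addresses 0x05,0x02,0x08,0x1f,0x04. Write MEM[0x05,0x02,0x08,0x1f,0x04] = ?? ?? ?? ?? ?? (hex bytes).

MEM[0x05,0x02,0x08,0x1f,0x04] = 35 b7 99 a4 d0

[0] 0x0e->0x22 len=3 : a4 82 53
[1] 0x10->0x01 len=8 : 53 b7 79 d0 35 0e be 99
[2] 0x0e->0x12 len=2 : a4 82
[3] 0x1c->0x10 len=4 : 4e 7b 13 bb
[4] 0x21->0x1e len=2 : d7 a4
query mem[0x05]=0x35, mem[0x02]=0xb7, mem[0x08]=0x99, mem[0x1f]=0xa4, mem[0x04]=0xd0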